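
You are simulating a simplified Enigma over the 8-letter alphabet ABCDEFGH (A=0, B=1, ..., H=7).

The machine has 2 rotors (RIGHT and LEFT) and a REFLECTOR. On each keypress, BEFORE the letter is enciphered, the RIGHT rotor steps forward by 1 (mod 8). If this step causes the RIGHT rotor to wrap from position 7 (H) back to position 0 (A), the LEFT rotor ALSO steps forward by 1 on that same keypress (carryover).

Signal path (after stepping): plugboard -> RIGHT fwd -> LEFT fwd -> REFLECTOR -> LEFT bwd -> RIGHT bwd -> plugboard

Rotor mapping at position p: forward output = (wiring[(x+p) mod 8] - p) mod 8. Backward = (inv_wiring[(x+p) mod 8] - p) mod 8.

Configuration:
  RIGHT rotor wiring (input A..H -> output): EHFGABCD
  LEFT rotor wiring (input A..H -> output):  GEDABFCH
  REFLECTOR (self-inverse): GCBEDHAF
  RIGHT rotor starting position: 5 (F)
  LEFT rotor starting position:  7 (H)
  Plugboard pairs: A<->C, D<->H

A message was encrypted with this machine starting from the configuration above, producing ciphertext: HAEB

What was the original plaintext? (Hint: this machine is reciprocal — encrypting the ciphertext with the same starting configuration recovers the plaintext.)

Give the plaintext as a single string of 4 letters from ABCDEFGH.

Answer: GHDC

Derivation:
Char 1 ('H'): step: R->6, L=7; H->plug->D->R->B->L->H->refl->F->L'->C->R'->G->plug->G
Char 2 ('A'): step: R->7, L=7; A->plug->C->R->A->L->A->refl->G->L'->G->R'->D->plug->H
Char 3 ('E'): step: R->0, L->0 (L advanced); E->plug->E->R->A->L->G->refl->A->L'->D->R'->H->plug->D
Char 4 ('B'): step: R->1, L=0; B->plug->B->R->E->L->B->refl->C->L'->G->R'->A->plug->C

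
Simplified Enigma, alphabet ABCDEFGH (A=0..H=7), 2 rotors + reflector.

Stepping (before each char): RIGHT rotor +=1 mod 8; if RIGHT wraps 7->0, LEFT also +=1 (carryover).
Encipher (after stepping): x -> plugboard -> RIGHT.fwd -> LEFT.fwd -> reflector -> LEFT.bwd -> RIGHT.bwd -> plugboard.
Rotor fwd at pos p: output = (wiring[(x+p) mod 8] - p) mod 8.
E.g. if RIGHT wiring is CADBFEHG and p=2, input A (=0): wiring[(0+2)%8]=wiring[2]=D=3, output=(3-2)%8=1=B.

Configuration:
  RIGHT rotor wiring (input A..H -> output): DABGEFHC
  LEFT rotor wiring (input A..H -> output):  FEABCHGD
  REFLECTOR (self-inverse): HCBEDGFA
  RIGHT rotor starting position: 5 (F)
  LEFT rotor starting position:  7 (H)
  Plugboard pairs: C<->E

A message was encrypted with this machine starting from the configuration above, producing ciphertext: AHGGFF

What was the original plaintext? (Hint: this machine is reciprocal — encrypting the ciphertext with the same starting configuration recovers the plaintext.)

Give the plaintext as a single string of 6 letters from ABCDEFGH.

Char 1 ('A'): step: R->6, L=7; A->plug->A->R->B->L->G->refl->F->L'->C->R'->D->plug->D
Char 2 ('H'): step: R->7, L=7; H->plug->H->R->A->L->E->refl->D->L'->F->R'->F->plug->F
Char 3 ('G'): step: R->0, L->0 (L advanced); G->plug->G->R->H->L->D->refl->E->L'->B->R'->C->plug->E
Char 4 ('G'): step: R->1, L=0; G->plug->G->R->B->L->E->refl->D->L'->H->R'->A->plug->A
Char 5 ('F'): step: R->2, L=0; F->plug->F->R->A->L->F->refl->G->L'->G->R'->H->plug->H
Char 6 ('F'): step: R->3, L=0; F->plug->F->R->A->L->F->refl->G->L'->G->R'->H->plug->H

Answer: DFEAHH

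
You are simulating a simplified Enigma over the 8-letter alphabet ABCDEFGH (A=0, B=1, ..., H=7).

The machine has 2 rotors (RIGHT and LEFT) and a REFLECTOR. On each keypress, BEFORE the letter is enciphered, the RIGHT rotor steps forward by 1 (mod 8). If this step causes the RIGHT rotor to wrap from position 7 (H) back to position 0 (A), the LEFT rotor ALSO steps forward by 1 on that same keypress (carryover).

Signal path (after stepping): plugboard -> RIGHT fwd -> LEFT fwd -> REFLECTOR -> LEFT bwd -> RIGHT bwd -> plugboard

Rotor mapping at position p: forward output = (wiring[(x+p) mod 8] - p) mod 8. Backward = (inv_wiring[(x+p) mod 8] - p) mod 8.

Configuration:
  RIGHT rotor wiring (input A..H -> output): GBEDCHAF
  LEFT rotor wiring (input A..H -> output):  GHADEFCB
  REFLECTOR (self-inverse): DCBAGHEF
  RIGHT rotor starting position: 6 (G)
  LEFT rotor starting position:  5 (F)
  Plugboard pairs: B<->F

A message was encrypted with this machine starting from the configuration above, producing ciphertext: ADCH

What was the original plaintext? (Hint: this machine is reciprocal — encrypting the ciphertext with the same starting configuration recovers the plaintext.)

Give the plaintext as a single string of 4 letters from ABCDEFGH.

Answer: CCDD

Derivation:
Char 1 ('A'): step: R->7, L=5; A->plug->A->R->G->L->G->refl->E->L'->C->R'->C->plug->C
Char 2 ('D'): step: R->0, L->6 (L advanced); D->plug->D->R->D->L->B->refl->C->L'->E->R'->C->plug->C
Char 3 ('C'): step: R->1, L=6; C->plug->C->R->C->L->A->refl->D->L'->B->R'->D->plug->D
Char 4 ('H'): step: R->2, L=6; H->plug->H->R->H->L->H->refl->F->L'->F->R'->D->plug->D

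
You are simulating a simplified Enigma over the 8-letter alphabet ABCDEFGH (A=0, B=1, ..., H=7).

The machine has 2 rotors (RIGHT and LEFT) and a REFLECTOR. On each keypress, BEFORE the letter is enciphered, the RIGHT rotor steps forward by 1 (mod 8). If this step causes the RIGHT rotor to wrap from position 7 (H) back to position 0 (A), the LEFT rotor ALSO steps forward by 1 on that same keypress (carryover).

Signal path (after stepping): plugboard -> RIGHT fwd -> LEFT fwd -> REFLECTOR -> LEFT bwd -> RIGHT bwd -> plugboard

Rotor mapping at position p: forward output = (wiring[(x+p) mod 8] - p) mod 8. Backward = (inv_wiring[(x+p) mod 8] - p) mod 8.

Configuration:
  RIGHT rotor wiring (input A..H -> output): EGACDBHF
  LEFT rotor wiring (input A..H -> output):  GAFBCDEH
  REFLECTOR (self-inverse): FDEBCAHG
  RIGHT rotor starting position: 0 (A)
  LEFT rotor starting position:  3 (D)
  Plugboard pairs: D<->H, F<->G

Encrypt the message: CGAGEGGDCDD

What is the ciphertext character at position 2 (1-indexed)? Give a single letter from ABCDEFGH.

Char 1 ('C'): step: R->1, L=3; C->plug->C->R->B->L->H->refl->G->L'->A->R'->E->plug->E
Char 2 ('G'): step: R->2, L=3; G->plug->F->R->D->L->B->refl->D->L'->F->R'->E->plug->E

E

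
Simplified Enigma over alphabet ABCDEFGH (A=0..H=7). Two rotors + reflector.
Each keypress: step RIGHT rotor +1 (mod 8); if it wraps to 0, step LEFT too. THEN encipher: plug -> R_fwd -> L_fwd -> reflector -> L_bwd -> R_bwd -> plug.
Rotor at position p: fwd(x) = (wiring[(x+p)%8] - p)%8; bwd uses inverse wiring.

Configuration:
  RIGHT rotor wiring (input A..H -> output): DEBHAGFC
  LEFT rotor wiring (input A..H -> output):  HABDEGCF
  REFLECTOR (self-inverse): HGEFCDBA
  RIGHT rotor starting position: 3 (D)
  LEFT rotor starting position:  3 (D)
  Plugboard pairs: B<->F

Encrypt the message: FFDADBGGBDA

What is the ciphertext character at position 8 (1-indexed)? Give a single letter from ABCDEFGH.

Char 1 ('F'): step: R->4, L=3; F->plug->B->R->C->L->D->refl->F->L'->G->R'->D->plug->D
Char 2 ('F'): step: R->5, L=3; F->plug->B->R->A->L->A->refl->H->L'->D->R'->H->plug->H
Char 3 ('D'): step: R->6, L=3; D->plug->D->R->G->L->F->refl->D->L'->C->R'->G->plug->G
Char 4 ('A'): step: R->7, L=3; A->plug->A->R->D->L->H->refl->A->L'->A->R'->E->plug->E
Char 5 ('D'): step: R->0, L->4 (L advanced); D->plug->D->R->H->L->H->refl->A->L'->A->R'->E->plug->E
Char 6 ('B'): step: R->1, L=4; B->plug->F->R->E->L->D->refl->F->L'->G->R'->C->plug->C
Char 7 ('G'): step: R->2, L=4; G->plug->G->R->B->L->C->refl->E->L'->F->R'->B->plug->F
Char 8 ('G'): step: R->3, L=4; G->plug->G->R->B->L->C->refl->E->L'->F->R'->B->plug->F

F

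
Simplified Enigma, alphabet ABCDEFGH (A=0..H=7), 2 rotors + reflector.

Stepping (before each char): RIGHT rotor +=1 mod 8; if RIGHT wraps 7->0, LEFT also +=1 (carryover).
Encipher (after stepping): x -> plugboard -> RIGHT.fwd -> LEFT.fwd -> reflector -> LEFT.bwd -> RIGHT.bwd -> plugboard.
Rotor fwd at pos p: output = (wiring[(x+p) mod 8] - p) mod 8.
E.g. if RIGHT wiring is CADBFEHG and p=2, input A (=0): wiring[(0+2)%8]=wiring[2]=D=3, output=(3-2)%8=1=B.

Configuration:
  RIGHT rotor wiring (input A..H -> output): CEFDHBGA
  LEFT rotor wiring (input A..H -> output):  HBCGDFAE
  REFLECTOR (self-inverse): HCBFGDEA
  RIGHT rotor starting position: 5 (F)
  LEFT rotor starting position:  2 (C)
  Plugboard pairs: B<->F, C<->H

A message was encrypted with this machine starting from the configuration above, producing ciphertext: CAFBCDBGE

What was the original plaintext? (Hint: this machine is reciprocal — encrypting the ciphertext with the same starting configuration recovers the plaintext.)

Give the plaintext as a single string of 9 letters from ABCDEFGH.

Answer: DEADEAADG

Derivation:
Char 1 ('C'): step: R->6, L=2; C->plug->H->R->D->L->D->refl->F->L'->G->R'->D->plug->D
Char 2 ('A'): step: R->7, L=2; A->plug->A->R->B->L->E->refl->G->L'->E->R'->E->plug->E
Char 3 ('F'): step: R->0, L->3 (L advanced); F->plug->B->R->E->L->B->refl->C->L'->C->R'->A->plug->A
Char 4 ('B'): step: R->1, L=3; B->plug->F->R->F->L->E->refl->G->L'->G->R'->D->plug->D
Char 5 ('C'): step: R->2, L=3; C->plug->H->R->C->L->C->refl->B->L'->E->R'->E->plug->E
Char 6 ('D'): step: R->3, L=3; D->plug->D->R->D->L->F->refl->D->L'->A->R'->A->plug->A
Char 7 ('B'): step: R->4, L=3; B->plug->F->R->A->L->D->refl->F->L'->D->R'->A->plug->A
Char 8 ('G'): step: R->5, L=3; G->plug->G->R->G->L->G->refl->E->L'->F->R'->D->plug->D
Char 9 ('E'): step: R->6, L=3; E->plug->E->R->H->L->H->refl->A->L'->B->R'->G->plug->G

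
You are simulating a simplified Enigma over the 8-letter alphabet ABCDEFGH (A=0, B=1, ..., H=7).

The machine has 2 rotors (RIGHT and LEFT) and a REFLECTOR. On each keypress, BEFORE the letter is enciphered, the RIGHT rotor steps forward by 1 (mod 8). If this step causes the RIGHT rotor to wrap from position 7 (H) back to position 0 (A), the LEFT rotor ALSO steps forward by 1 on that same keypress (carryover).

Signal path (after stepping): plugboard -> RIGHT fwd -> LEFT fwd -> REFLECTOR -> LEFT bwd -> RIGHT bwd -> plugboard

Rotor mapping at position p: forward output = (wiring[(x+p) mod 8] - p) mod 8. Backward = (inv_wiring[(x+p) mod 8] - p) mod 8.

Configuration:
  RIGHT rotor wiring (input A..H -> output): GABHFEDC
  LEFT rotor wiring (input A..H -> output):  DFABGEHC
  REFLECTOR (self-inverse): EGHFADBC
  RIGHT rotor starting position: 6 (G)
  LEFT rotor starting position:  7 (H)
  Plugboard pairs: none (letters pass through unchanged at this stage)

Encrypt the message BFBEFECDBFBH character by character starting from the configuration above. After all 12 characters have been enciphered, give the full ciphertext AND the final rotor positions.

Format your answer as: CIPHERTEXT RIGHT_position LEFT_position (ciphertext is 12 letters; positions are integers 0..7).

Char 1 ('B'): step: R->7, L=7; B->plug->B->R->H->L->A->refl->E->L'->B->R'->C->plug->C
Char 2 ('F'): step: R->0, L->0 (L advanced); F->plug->F->R->E->L->G->refl->B->L'->D->R'->G->plug->G
Char 3 ('B'): step: R->1, L=0; B->plug->B->R->A->L->D->refl->F->L'->B->R'->G->plug->G
Char 4 ('E'): step: R->2, L=0; E->plug->E->R->B->L->F->refl->D->L'->A->R'->F->plug->F
Char 5 ('F'): step: R->3, L=0; F->plug->F->R->D->L->B->refl->G->L'->E->R'->A->plug->A
Char 6 ('E'): step: R->4, L=0; E->plug->E->R->C->L->A->refl->E->L'->F->R'->G->plug->G
Char 7 ('C'): step: R->5, L=0; C->plug->C->R->F->L->E->refl->A->L'->C->R'->G->plug->G
Char 8 ('D'): step: R->6, L=0; D->plug->D->R->C->L->A->refl->E->L'->F->R'->A->plug->A
Char 9 ('B'): step: R->7, L=0; B->plug->B->R->H->L->C->refl->H->L'->G->R'->F->plug->F
Char 10 ('F'): step: R->0, L->1 (L advanced); F->plug->F->R->E->L->D->refl->F->L'->D->R'->G->plug->G
Char 11 ('B'): step: R->1, L=1; B->plug->B->R->A->L->E->refl->A->L'->C->R'->F->plug->F
Char 12 ('H'): step: R->2, L=1; H->plug->H->R->G->L->B->refl->G->L'->F->R'->B->plug->B
Final: ciphertext=CGGFAGGAFGFB, RIGHT=2, LEFT=1

Answer: CGGFAGGAFGFB 2 1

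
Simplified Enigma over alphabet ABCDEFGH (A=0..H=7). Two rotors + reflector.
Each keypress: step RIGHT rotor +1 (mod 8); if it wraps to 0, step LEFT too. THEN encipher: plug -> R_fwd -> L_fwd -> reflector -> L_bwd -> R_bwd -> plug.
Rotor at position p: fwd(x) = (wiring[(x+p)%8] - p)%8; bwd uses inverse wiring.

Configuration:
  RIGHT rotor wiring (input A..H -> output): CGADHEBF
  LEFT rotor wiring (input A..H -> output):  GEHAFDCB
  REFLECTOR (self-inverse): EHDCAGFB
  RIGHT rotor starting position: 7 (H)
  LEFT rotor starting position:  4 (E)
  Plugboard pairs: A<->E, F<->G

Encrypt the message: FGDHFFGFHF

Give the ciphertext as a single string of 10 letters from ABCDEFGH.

Char 1 ('F'): step: R->0, L->5 (L advanced); F->plug->G->R->B->L->F->refl->G->L'->A->R'->C->plug->C
Char 2 ('G'): step: R->1, L=5; G->plug->F->R->A->L->G->refl->F->L'->B->R'->H->plug->H
Char 3 ('D'): step: R->2, L=5; D->plug->D->R->C->L->E->refl->A->L'->H->R'->E->plug->A
Char 4 ('H'): step: R->3, L=5; H->plug->H->R->F->L->C->refl->D->L'->G->R'->D->plug->D
Char 5 ('F'): step: R->4, L=5; F->plug->G->R->E->L->H->refl->B->L'->D->R'->A->plug->E
Char 6 ('F'): step: R->5, L=5; F->plug->G->R->G->L->D->refl->C->L'->F->R'->D->plug->D
Char 7 ('G'): step: R->6, L=5; G->plug->F->R->F->L->C->refl->D->L'->G->R'->H->plug->H
Char 8 ('F'): step: R->7, L=5; F->plug->G->R->F->L->C->refl->D->L'->G->R'->A->plug->E
Char 9 ('H'): step: R->0, L->6 (L advanced); H->plug->H->R->F->L->C->refl->D->L'->B->R'->G->plug->F
Char 10 ('F'): step: R->1, L=6; F->plug->G->R->E->L->B->refl->H->L'->G->R'->D->plug->D

Answer: CHADEDHEFD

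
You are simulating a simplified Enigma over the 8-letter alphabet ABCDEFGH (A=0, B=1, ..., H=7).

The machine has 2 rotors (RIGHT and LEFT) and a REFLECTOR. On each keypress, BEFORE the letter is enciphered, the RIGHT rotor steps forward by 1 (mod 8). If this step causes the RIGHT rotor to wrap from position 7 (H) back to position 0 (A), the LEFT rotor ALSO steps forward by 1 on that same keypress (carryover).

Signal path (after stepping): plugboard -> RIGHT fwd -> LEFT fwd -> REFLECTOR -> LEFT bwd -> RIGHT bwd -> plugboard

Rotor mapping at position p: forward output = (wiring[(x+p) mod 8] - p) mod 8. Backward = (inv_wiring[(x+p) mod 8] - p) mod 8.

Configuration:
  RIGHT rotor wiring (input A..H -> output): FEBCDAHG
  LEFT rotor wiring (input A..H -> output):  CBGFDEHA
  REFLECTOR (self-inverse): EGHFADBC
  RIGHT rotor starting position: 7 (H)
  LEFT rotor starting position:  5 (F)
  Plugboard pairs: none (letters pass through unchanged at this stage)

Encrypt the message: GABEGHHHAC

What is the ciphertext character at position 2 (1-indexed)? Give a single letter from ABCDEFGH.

Char 1 ('G'): step: R->0, L->6 (L advanced); G->plug->G->R->H->L->G->refl->B->L'->A->R'->F->plug->F
Char 2 ('A'): step: R->1, L=6; A->plug->A->R->D->L->D->refl->F->L'->G->R'->F->plug->F

F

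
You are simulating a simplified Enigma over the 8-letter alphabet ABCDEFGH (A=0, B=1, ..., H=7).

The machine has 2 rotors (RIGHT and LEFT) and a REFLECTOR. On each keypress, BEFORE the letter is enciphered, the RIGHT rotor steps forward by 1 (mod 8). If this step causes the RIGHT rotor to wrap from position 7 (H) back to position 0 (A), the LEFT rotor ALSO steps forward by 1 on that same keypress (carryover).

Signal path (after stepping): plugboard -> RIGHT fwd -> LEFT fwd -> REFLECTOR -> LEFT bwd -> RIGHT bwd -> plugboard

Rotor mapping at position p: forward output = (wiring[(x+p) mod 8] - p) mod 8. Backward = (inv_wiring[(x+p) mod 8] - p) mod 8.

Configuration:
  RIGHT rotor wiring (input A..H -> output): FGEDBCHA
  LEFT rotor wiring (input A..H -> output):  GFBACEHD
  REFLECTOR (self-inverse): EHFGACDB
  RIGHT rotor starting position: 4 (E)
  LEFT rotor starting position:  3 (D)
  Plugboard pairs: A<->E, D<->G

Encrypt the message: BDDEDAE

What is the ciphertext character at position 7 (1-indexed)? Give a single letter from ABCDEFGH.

Char 1 ('B'): step: R->5, L=3; B->plug->B->R->C->L->B->refl->H->L'->B->R'->E->plug->A
Char 2 ('D'): step: R->6, L=3; D->plug->G->R->D->L->E->refl->A->L'->E->R'->H->plug->H
Char 3 ('D'): step: R->7, L=3; D->plug->G->R->D->L->E->refl->A->L'->E->R'->E->plug->A
Char 4 ('E'): step: R->0, L->4 (L advanced); E->plug->A->R->F->L->B->refl->H->L'->D->R'->D->plug->G
Char 5 ('D'): step: R->1, L=4; D->plug->G->R->H->L->E->refl->A->L'->B->R'->E->plug->A
Char 6 ('A'): step: R->2, L=4; A->plug->E->R->F->L->B->refl->H->L'->D->R'->G->plug->D
Char 7 ('E'): step: R->3, L=4; E->plug->A->R->A->L->G->refl->D->L'->C->R'->F->plug->F

F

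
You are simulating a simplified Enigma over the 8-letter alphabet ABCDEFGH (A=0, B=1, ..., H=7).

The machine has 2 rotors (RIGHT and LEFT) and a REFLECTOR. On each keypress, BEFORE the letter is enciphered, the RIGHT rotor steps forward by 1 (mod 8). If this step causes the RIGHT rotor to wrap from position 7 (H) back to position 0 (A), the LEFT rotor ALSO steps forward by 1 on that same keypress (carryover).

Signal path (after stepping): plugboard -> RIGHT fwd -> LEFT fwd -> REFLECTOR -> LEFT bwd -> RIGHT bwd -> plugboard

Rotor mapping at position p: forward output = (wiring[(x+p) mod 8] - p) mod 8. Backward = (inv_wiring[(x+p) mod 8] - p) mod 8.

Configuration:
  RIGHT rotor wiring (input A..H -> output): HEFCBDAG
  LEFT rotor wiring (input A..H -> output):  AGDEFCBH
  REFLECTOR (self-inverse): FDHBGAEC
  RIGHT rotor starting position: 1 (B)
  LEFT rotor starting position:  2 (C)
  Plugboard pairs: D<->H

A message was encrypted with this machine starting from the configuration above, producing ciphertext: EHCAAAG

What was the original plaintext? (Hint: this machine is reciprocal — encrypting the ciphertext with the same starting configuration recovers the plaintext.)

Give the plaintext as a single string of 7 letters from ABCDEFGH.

Char 1 ('E'): step: R->2, L=2; E->plug->E->R->G->L->G->refl->E->L'->H->R'->C->plug->C
Char 2 ('H'): step: R->3, L=2; H->plug->D->R->F->L->F->refl->A->L'->D->R'->E->plug->E
Char 3 ('C'): step: R->4, L=2; C->plug->C->R->E->L->H->refl->C->L'->B->R'->G->plug->G
Char 4 ('A'): step: R->5, L=2; A->plug->A->R->G->L->G->refl->E->L'->H->R'->E->plug->E
Char 5 ('A'): step: R->6, L=2; A->plug->A->R->C->L->D->refl->B->L'->A->R'->B->plug->B
Char 6 ('A'): step: R->7, L=2; A->plug->A->R->H->L->E->refl->G->L'->G->R'->D->plug->H
Char 7 ('G'): step: R->0, L->3 (L advanced); G->plug->G->R->A->L->B->refl->D->L'->G->R'->H->plug->D

Answer: CEGEBHD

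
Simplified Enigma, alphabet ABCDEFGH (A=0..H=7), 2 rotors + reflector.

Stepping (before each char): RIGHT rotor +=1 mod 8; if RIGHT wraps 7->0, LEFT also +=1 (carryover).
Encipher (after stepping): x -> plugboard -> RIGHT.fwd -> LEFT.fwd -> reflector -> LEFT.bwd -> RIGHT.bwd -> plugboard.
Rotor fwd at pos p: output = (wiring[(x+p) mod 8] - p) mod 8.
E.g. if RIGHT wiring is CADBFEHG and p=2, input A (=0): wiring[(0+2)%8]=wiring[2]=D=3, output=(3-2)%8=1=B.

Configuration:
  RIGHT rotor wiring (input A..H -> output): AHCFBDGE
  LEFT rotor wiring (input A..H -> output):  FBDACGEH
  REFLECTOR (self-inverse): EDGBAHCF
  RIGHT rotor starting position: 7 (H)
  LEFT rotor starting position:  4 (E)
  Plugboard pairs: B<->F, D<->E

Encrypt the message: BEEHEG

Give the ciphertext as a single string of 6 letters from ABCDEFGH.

Answer: HACDGA

Derivation:
Char 1 ('B'): step: R->0, L->5 (L advanced); B->plug->F->R->D->L->A->refl->E->L'->E->R'->H->plug->H
Char 2 ('E'): step: R->1, L=5; E->plug->D->R->A->L->B->refl->D->L'->G->R'->A->plug->A
Char 3 ('E'): step: R->2, L=5; E->plug->D->R->B->L->H->refl->F->L'->H->R'->C->plug->C
Char 4 ('H'): step: R->3, L=5; H->plug->H->R->H->L->F->refl->H->L'->B->R'->E->plug->D
Char 5 ('E'): step: R->4, L=5; E->plug->D->R->A->L->B->refl->D->L'->G->R'->G->plug->G
Char 6 ('G'): step: R->5, L=5; G->plug->G->R->A->L->B->refl->D->L'->G->R'->A->plug->A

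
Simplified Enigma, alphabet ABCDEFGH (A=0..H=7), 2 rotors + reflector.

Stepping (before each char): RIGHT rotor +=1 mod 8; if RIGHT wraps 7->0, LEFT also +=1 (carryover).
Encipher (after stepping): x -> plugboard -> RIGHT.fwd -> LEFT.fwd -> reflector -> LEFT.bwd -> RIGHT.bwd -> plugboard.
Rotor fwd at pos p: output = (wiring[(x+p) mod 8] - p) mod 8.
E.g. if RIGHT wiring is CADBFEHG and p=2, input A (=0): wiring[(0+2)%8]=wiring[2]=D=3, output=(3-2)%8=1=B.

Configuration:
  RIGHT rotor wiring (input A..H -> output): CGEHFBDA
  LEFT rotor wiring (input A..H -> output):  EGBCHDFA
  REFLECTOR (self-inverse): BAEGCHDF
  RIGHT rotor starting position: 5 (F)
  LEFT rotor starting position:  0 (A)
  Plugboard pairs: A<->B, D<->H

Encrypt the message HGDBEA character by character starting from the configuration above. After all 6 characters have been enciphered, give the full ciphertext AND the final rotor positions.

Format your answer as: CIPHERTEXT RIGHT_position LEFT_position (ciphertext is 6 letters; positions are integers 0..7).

Char 1 ('H'): step: R->6, L=0; H->plug->D->R->A->L->E->refl->C->L'->D->R'->H->plug->D
Char 2 ('G'): step: R->7, L=0; G->plug->G->R->C->L->B->refl->A->L'->H->R'->C->plug->C
Char 3 ('D'): step: R->0, L->1 (L advanced); D->plug->H->R->A->L->F->refl->H->L'->G->R'->B->plug->A
Char 4 ('B'): step: R->1, L=1; B->plug->A->R->F->L->E->refl->C->L'->E->R'->D->plug->H
Char 5 ('E'): step: R->2, L=1; E->plug->E->R->B->L->A->refl->B->L'->C->R'->A->plug->B
Char 6 ('A'): step: R->3, L=1; A->plug->B->R->C->L->B->refl->A->L'->B->R'->H->plug->D
Final: ciphertext=DCAHBD, RIGHT=3, LEFT=1

Answer: DCAHBD 3 1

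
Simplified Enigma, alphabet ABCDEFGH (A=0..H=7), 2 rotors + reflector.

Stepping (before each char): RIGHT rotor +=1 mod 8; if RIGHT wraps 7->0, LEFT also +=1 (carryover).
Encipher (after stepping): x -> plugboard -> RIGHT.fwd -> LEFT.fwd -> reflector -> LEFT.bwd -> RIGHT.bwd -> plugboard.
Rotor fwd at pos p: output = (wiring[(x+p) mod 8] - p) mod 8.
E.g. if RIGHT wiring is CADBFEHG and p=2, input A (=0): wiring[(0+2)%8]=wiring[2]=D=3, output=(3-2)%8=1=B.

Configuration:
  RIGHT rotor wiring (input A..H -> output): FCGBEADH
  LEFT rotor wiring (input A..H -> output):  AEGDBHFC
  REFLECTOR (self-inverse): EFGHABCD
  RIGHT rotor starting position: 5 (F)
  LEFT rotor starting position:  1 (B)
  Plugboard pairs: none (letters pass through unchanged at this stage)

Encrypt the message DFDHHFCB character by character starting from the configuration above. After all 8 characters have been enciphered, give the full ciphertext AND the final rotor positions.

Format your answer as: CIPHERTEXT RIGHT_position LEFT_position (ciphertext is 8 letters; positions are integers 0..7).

Char 1 ('D'): step: R->6, L=1; D->plug->D->R->E->L->G->refl->C->L'->C->R'->H->plug->H
Char 2 ('F'): step: R->7, L=1; F->plug->F->R->F->L->E->refl->A->L'->D->R'->C->plug->C
Char 3 ('D'): step: R->0, L->2 (L advanced); D->plug->D->R->B->L->B->refl->F->L'->D->R'->G->plug->G
Char 4 ('H'): step: R->1, L=2; H->plug->H->R->E->L->D->refl->H->L'->C->R'->F->plug->F
Char 5 ('H'): step: R->2, L=2; H->plug->H->R->A->L->E->refl->A->L'->F->R'->F->plug->F
Char 6 ('F'): step: R->3, L=2; F->plug->F->R->C->L->H->refl->D->L'->E->R'->E->plug->E
Char 7 ('C'): step: R->4, L=2; C->plug->C->R->H->L->C->refl->G->L'->G->R'->F->plug->F
Char 8 ('B'): step: R->5, L=2; B->plug->B->R->G->L->G->refl->C->L'->H->R'->H->plug->H
Final: ciphertext=HCGFFEFH, RIGHT=5, LEFT=2

Answer: HCGFFEFH 5 2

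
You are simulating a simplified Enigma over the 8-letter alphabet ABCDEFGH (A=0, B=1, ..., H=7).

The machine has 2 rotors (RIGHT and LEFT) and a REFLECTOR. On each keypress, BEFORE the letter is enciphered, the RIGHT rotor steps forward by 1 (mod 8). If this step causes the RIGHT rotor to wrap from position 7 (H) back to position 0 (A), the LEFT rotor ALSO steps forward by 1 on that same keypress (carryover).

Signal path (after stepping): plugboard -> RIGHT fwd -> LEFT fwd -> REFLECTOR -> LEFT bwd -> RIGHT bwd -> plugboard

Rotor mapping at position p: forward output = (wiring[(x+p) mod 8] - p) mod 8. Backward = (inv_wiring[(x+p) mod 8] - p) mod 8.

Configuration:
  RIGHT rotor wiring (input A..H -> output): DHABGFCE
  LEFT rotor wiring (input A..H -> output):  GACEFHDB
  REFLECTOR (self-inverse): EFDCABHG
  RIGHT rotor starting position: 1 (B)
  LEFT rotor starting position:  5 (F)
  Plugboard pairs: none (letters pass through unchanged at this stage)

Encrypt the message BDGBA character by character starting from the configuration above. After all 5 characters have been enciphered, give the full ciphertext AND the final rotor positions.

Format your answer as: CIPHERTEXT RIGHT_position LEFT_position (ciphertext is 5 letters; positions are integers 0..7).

Answer: FCDFG 6 5

Derivation:
Char 1 ('B'): step: R->2, L=5; B->plug->B->R->H->L->A->refl->E->L'->C->R'->F->plug->F
Char 2 ('D'): step: R->3, L=5; D->plug->D->R->H->L->A->refl->E->L'->C->R'->C->plug->C
Char 3 ('G'): step: R->4, L=5; G->plug->G->R->E->L->D->refl->C->L'->A->R'->D->plug->D
Char 4 ('B'): step: R->5, L=5; B->plug->B->R->F->L->F->refl->B->L'->D->R'->F->plug->F
Char 5 ('A'): step: R->6, L=5; A->plug->A->R->E->L->D->refl->C->L'->A->R'->G->plug->G
Final: ciphertext=FCDFG, RIGHT=6, LEFT=5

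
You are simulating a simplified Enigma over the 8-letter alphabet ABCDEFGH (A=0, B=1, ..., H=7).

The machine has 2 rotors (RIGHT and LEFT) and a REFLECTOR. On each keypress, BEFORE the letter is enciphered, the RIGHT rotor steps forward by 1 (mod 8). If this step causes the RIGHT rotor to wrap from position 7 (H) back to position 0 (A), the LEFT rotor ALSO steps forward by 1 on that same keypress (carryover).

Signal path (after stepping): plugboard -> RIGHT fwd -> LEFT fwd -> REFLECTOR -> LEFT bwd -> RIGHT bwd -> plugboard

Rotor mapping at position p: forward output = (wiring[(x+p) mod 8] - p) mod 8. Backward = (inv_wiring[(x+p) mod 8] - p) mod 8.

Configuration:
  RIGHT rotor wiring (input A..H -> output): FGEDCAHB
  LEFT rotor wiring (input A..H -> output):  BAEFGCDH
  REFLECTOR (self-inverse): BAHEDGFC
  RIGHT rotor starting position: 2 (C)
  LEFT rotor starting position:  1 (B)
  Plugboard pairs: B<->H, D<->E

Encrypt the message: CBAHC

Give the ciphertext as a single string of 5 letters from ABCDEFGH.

Answer: AHGDD

Derivation:
Char 1 ('C'): step: R->3, L=1; C->plug->C->R->F->L->C->refl->H->L'->A->R'->A->plug->A
Char 2 ('B'): step: R->4, L=1; B->plug->H->R->H->L->A->refl->B->L'->E->R'->B->plug->H
Char 3 ('A'): step: R->5, L=1; A->plug->A->R->D->L->F->refl->G->L'->G->R'->G->plug->G
Char 4 ('H'): step: R->6, L=1; H->plug->B->R->D->L->F->refl->G->L'->G->R'->E->plug->D
Char 5 ('C'): step: R->7, L=1; C->plug->C->R->H->L->A->refl->B->L'->E->R'->E->plug->D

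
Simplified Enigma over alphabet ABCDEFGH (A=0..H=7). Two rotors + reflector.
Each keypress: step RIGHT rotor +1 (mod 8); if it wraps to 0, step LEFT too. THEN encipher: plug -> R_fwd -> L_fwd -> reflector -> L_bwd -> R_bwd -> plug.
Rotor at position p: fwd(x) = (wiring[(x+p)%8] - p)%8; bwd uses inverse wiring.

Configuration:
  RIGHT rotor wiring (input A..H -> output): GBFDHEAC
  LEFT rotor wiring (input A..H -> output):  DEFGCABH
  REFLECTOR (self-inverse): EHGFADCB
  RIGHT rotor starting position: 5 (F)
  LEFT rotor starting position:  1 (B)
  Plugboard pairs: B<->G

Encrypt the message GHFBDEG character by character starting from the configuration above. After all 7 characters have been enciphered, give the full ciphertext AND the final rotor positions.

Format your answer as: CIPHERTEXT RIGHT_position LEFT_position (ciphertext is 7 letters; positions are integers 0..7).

Answer: DBACGFF 4 2

Derivation:
Char 1 ('G'): step: R->6, L=1; G->plug->B->R->E->L->H->refl->B->L'->D->R'->D->plug->D
Char 2 ('H'): step: R->7, L=1; H->plug->H->R->B->L->E->refl->A->L'->F->R'->G->plug->B
Char 3 ('F'): step: R->0, L->2 (L advanced); F->plug->F->R->E->L->H->refl->B->L'->G->R'->A->plug->A
Char 4 ('B'): step: R->1, L=2; B->plug->G->R->B->L->E->refl->A->L'->C->R'->C->plug->C
Char 5 ('D'): step: R->2, L=2; D->plug->D->R->C->L->A->refl->E->L'->B->R'->B->plug->G
Char 6 ('E'): step: R->3, L=2; E->plug->E->R->H->L->C->refl->G->L'->D->R'->F->plug->F
Char 7 ('G'): step: R->4, L=2; G->plug->B->R->A->L->D->refl->F->L'->F->R'->F->plug->F
Final: ciphertext=DBACGFF, RIGHT=4, LEFT=2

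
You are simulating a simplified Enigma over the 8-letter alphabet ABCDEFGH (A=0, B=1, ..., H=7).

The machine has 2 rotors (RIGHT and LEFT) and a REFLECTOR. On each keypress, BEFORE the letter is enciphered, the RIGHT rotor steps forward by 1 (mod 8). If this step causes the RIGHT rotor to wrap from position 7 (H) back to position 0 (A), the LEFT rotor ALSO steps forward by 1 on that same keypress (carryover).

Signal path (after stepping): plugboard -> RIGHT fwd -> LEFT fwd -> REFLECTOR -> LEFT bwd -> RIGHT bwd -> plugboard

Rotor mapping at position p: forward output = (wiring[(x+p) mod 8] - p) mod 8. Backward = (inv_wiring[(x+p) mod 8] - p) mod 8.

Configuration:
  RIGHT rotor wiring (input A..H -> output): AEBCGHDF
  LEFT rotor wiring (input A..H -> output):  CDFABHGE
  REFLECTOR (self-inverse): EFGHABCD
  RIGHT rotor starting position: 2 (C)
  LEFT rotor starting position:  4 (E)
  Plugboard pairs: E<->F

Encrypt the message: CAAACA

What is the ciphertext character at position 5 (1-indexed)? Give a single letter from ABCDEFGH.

Char 1 ('C'): step: R->3, L=4; C->plug->C->R->E->L->G->refl->C->L'->C->R'->E->plug->F
Char 2 ('A'): step: R->4, L=4; A->plug->A->R->C->L->C->refl->G->L'->E->R'->E->plug->F
Char 3 ('A'): step: R->5, L=4; A->plug->A->R->C->L->C->refl->G->L'->E->R'->F->plug->E
Char 4 ('A'): step: R->6, L=4; A->plug->A->R->F->L->H->refl->D->L'->B->R'->H->plug->H
Char 5 ('C'): step: R->7, L=4; C->plug->C->R->F->L->H->refl->D->L'->B->R'->B->plug->B

B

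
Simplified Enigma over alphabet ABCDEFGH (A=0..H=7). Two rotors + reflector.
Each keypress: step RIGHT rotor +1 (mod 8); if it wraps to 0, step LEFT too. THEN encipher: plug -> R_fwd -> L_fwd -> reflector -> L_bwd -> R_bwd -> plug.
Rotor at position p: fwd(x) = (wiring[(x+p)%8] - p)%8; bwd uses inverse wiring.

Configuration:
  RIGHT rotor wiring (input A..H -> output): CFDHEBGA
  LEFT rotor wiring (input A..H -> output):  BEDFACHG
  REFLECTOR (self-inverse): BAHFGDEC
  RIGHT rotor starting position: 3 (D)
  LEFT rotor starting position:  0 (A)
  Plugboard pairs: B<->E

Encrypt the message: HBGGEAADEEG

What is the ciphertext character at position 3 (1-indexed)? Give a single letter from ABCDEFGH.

Char 1 ('H'): step: R->4, L=0; H->plug->H->R->D->L->F->refl->D->L'->C->R'->C->plug->C
Char 2 ('B'): step: R->5, L=0; B->plug->E->R->A->L->B->refl->A->L'->E->R'->A->plug->A
Char 3 ('G'): step: R->6, L=0; G->plug->G->R->G->L->H->refl->C->L'->F->R'->E->plug->B

B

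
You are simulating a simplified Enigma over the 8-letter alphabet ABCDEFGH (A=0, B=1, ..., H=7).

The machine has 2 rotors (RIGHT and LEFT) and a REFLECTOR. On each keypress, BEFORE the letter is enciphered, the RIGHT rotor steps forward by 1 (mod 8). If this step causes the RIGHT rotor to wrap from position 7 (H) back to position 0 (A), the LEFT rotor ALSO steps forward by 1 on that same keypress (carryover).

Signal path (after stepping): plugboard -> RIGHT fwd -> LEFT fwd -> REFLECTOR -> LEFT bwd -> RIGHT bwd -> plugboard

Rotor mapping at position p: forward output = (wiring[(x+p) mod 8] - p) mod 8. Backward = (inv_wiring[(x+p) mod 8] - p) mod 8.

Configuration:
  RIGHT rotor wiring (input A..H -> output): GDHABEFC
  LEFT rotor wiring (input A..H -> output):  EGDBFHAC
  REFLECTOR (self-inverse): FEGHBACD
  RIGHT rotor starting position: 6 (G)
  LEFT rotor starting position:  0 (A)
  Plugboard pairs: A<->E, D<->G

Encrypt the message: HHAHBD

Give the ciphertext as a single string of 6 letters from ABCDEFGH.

Char 1 ('H'): step: R->7, L=0; H->plug->H->R->G->L->A->refl->F->L'->E->R'->C->plug->C
Char 2 ('H'): step: R->0, L->1 (L advanced); H->plug->H->R->C->L->A->refl->F->L'->A->R'->D->plug->G
Char 3 ('A'): step: R->1, L=1; A->plug->E->R->D->L->E->refl->B->L'->G->R'->B->plug->B
Char 4 ('H'): step: R->2, L=1; H->plug->H->R->B->L->C->refl->G->L'->E->R'->G->plug->D
Char 5 ('B'): step: R->3, L=1; B->plug->B->R->G->L->B->refl->E->L'->D->R'->F->plug->F
Char 6 ('D'): step: R->4, L=1; D->plug->G->R->D->L->E->refl->B->L'->G->R'->D->plug->G

Answer: CGBDFG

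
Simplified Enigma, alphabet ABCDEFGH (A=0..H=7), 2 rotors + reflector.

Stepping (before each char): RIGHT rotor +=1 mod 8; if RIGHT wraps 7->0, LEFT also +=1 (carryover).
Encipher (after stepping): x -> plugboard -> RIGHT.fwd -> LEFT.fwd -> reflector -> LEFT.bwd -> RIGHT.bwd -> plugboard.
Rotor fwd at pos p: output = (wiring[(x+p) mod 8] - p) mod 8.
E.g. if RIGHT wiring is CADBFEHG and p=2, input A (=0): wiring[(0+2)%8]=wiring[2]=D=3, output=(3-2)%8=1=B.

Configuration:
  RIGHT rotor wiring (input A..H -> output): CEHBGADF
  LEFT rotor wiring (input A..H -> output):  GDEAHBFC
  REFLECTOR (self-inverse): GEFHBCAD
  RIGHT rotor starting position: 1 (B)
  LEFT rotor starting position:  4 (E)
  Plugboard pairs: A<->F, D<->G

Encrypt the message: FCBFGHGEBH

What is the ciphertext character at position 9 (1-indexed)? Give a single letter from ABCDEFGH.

Char 1 ('F'): step: R->2, L=4; F->plug->A->R->F->L->H->refl->D->L'->A->R'->G->plug->D
Char 2 ('C'): step: R->3, L=4; C->plug->C->R->F->L->H->refl->D->L'->A->R'->D->plug->G
Char 3 ('B'): step: R->4, L=4; B->plug->B->R->E->L->C->refl->F->L'->B->R'->D->plug->G
Char 4 ('F'): step: R->5, L=4; F->plug->A->R->D->L->G->refl->A->L'->G->R'->B->plug->B
Char 5 ('G'): step: R->6, L=4; G->plug->D->R->G->L->A->refl->G->L'->D->R'->F->plug->A
Char 6 ('H'): step: R->7, L=4; H->plug->H->R->E->L->C->refl->F->L'->B->R'->G->plug->D
Char 7 ('G'): step: R->0, L->5 (L advanced); G->plug->D->R->B->L->A->refl->G->L'->E->R'->B->plug->B
Char 8 ('E'): step: R->1, L=5; E->plug->E->R->H->L->C->refl->F->L'->C->R'->F->plug->A
Char 9 ('B'): step: R->2, L=5; B->plug->B->R->H->L->C->refl->F->L'->C->R'->H->plug->H

H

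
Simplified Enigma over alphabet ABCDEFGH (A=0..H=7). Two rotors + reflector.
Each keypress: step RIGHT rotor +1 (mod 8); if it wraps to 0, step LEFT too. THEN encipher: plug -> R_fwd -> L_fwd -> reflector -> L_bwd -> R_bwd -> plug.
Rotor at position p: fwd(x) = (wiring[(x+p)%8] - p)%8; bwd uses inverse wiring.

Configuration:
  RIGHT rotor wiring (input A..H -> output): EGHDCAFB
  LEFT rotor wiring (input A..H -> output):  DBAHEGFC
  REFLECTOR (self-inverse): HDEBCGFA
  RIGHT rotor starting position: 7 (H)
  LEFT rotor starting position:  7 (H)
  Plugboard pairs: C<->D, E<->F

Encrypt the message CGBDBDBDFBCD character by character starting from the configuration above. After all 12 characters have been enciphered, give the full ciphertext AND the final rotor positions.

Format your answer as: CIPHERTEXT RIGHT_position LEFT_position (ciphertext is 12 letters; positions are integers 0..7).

Answer: FCDFHCHFAHFB 3 1

Derivation:
Char 1 ('C'): step: R->0, L->0 (L advanced); C->plug->D->R->D->L->H->refl->A->L'->C->R'->E->plug->F
Char 2 ('G'): step: R->1, L=0; G->plug->G->R->A->L->D->refl->B->L'->B->R'->D->plug->C
Char 3 ('B'): step: R->2, L=0; B->plug->B->R->B->L->B->refl->D->L'->A->R'->C->plug->D
Char 4 ('D'): step: R->3, L=0; D->plug->C->R->F->L->G->refl->F->L'->G->R'->E->plug->F
Char 5 ('B'): step: R->4, L=0; B->plug->B->R->E->L->E->refl->C->L'->H->R'->H->plug->H
Char 6 ('D'): step: R->5, L=0; D->plug->C->R->E->L->E->refl->C->L'->H->R'->D->plug->C
Char 7 ('B'): step: R->6, L=0; B->plug->B->R->D->L->H->refl->A->L'->C->R'->H->plug->H
Char 8 ('D'): step: R->7, L=0; D->plug->C->R->H->L->C->refl->E->L'->E->R'->E->plug->F
Char 9 ('F'): step: R->0, L->1 (L advanced); F->plug->E->R->C->L->G->refl->F->L'->E->R'->A->plug->A
Char 10 ('B'): step: R->1, L=1; B->plug->B->R->G->L->B->refl->D->L'->D->R'->H->plug->H
Char 11 ('C'): step: R->2, L=1; C->plug->D->R->G->L->B->refl->D->L'->D->R'->E->plug->F
Char 12 ('D'): step: R->3, L=1; D->plug->C->R->F->L->E->refl->C->L'->H->R'->B->plug->B
Final: ciphertext=FCDFHCHFAHFB, RIGHT=3, LEFT=1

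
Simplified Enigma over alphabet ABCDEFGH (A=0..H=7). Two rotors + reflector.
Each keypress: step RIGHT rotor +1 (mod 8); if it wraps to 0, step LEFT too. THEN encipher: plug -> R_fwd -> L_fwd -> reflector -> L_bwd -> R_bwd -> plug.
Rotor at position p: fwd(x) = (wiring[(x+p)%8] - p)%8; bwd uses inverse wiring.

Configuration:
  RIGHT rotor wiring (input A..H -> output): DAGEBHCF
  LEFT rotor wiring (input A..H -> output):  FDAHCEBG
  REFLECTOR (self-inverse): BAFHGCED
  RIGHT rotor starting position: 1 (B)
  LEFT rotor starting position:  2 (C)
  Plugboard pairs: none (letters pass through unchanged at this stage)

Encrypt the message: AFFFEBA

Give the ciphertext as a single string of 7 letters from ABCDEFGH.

Answer: HGCECAB

Derivation:
Char 1 ('A'): step: R->2, L=2; A->plug->A->R->E->L->H->refl->D->L'->G->R'->H->plug->H
Char 2 ('F'): step: R->3, L=2; F->plug->F->R->A->L->G->refl->E->L'->F->R'->G->plug->G
Char 3 ('F'): step: R->4, L=2; F->plug->F->R->E->L->H->refl->D->L'->G->R'->C->plug->C
Char 4 ('F'): step: R->5, L=2; F->plug->F->R->B->L->F->refl->C->L'->D->R'->E->plug->E
Char 5 ('E'): step: R->6, L=2; E->plug->E->R->A->L->G->refl->E->L'->F->R'->C->plug->C
Char 6 ('B'): step: R->7, L=2; B->plug->B->R->E->L->H->refl->D->L'->G->R'->A->plug->A
Char 7 ('A'): step: R->0, L->3 (L advanced); A->plug->A->R->D->L->G->refl->E->L'->A->R'->B->plug->B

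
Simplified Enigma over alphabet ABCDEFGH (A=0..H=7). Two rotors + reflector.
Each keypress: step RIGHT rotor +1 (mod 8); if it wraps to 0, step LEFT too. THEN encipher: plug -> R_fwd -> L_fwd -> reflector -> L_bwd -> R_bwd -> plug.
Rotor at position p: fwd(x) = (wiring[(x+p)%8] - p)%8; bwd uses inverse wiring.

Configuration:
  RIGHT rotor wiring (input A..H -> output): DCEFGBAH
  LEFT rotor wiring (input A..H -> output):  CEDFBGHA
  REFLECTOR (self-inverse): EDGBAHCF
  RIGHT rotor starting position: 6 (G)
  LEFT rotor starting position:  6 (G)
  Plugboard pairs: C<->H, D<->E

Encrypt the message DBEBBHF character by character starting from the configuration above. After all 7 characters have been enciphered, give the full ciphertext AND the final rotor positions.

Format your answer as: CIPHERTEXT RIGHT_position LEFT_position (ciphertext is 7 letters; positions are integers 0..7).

Char 1 ('D'): step: R->7, L=6; D->plug->E->R->G->L->D->refl->B->L'->A->R'->A->plug->A
Char 2 ('B'): step: R->0, L->7 (L advanced); B->plug->B->R->C->L->F->refl->H->L'->G->R'->E->plug->D
Char 3 ('E'): step: R->1, L=7; E->plug->D->R->F->L->C->refl->G->L'->E->R'->C->plug->H
Char 4 ('B'): step: R->2, L=7; B->plug->B->R->D->L->E->refl->A->L'->H->R'->D->plug->E
Char 5 ('B'): step: R->3, L=7; B->plug->B->R->D->L->E->refl->A->L'->H->R'->G->plug->G
Char 6 ('H'): step: R->4, L=7; H->plug->C->R->E->L->G->refl->C->L'->F->R'->B->plug->B
Char 7 ('F'): step: R->5, L=7; F->plug->F->R->H->L->A->refl->E->L'->D->R'->B->plug->B
Final: ciphertext=ADHEGBB, RIGHT=5, LEFT=7

Answer: ADHEGBB 5 7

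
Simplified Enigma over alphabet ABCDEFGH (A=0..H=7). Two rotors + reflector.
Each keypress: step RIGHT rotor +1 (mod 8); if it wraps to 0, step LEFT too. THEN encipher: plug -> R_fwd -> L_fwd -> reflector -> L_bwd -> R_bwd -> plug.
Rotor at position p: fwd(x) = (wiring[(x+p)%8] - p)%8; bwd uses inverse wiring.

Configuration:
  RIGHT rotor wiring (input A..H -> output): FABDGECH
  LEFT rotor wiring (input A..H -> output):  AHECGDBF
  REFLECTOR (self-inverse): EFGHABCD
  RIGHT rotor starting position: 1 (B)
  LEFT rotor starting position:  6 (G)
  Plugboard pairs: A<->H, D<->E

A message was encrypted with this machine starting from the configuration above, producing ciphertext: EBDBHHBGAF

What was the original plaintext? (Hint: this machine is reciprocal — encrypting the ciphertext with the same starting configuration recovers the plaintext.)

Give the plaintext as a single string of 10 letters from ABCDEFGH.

Char 1 ('E'): step: R->2, L=6; E->plug->D->R->C->L->C->refl->G->L'->E->R'->C->plug->C
Char 2 ('B'): step: R->3, L=6; B->plug->B->R->D->L->B->refl->F->L'->H->R'->D->plug->E
Char 3 ('D'): step: R->4, L=6; D->plug->E->R->B->L->H->refl->D->L'->A->R'->B->plug->B
Char 4 ('B'): step: R->5, L=6; B->plug->B->R->F->L->E->refl->A->L'->G->R'->G->plug->G
Char 5 ('H'): step: R->6, L=6; H->plug->A->R->E->L->G->refl->C->L'->C->R'->D->plug->E
Char 6 ('H'): step: R->7, L=6; H->plug->A->R->A->L->D->refl->H->L'->B->R'->C->plug->C
Char 7 ('B'): step: R->0, L->7 (L advanced); B->plug->B->R->A->L->G->refl->C->L'->H->R'->H->plug->A
Char 8 ('G'): step: R->1, L=7; G->plug->G->R->G->L->E->refl->A->L'->C->R'->C->plug->C
Char 9 ('A'): step: R->2, L=7; A->plug->H->R->G->L->E->refl->A->L'->C->R'->D->plug->E
Char 10 ('F'): step: R->3, L=7; F->plug->F->R->C->L->A->refl->E->L'->G->R'->H->plug->A

Answer: CEBGECACEA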